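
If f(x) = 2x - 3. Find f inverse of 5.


Solve 2x - 3 = 5
x = (5 + 3) / 2 = 4

4


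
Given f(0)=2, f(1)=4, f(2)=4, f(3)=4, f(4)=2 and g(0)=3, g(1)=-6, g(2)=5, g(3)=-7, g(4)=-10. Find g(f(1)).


f(1) = 4
g(4) = -10

-10


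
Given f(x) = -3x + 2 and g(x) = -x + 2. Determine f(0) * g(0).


f(0) = 2
g(0) = 2
Product = 4

4


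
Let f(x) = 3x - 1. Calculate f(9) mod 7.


f(9) = 26
26 mod 7 = 5

5


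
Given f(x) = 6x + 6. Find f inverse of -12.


Solve 6x + 6 = -12
x = (-12 - 6) / 6 = -3

-3


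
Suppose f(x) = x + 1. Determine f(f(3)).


5


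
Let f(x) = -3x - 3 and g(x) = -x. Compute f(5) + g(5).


f(5) = -18
g(5) = -5
Sum = -23

-23


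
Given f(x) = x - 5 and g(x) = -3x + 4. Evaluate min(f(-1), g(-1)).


f(-1) = -6
g(-1) = 7
min = -6

-6


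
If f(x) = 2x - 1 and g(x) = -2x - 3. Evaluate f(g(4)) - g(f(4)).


f(g(4)) = -23
g(f(4)) = -17
Difference = -6

-6


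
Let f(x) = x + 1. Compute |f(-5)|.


4


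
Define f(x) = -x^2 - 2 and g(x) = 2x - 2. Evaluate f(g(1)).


g(1) = 0
f(0) = (-1)*(0)^2 - 2 = -2

-2


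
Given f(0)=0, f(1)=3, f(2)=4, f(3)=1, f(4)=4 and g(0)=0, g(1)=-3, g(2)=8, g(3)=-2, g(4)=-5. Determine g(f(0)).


f(0) = 0
g(0) = 0

0


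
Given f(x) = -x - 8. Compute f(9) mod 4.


f(9) = -17
-17 mod 4 = 3

3


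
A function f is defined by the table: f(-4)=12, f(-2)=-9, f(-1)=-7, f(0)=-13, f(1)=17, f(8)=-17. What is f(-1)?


Reading from the table at x = -1

-7


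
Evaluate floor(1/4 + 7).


1/4 = 0.25
0.25 + 7 = 7.25
floor(7.25) = 7

7


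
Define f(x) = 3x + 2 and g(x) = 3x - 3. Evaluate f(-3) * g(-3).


f(-3) = -7
g(-3) = -12
Product = 84

84


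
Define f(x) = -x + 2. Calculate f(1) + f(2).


f(1) = 1
f(2) = 0
Sum = 1

1


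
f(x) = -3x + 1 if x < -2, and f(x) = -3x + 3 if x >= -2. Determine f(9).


9 satisfies x >= -2
f(9) = -24

-24


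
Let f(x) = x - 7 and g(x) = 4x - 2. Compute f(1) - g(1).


-8


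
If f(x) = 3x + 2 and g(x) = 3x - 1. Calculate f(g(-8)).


g(-8) = -25
f(-25) = -73

-73


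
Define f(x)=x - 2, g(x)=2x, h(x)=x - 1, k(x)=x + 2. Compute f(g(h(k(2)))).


k(2) = 4
h(4) = 3
g(3) = 6
f(6) = 4

4


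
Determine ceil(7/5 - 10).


7/5 = 1.4
1.4 - 10 = -8.6
ceil(-8.6) = -8

-8


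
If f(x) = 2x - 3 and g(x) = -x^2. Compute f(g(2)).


-11


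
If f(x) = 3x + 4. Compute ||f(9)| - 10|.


f(9) = 31
|31| = 31
|31 - 10| = 21

21


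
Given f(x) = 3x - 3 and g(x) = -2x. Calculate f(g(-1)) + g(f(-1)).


f(g(-1)) = 3
g(f(-1)) = 12
Sum = 15

15


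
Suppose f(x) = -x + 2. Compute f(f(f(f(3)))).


f(3) = -1
f(-1) = 3
f(3) = -1
f(-1) = 3

3


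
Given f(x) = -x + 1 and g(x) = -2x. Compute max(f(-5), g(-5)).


10


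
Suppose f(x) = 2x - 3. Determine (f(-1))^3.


f(-1) = -5
(-5)^3 = -125

-125


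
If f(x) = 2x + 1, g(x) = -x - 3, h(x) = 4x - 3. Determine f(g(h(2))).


-15


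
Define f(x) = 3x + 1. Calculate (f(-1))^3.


f(-1) = -2
(-2)^3 = -8

-8


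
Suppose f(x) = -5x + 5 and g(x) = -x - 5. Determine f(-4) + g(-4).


f(-4) = 25
g(-4) = -1
Sum = 24

24


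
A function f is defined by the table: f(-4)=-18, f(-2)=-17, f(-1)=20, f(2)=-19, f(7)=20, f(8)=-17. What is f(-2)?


Reading from the table at x = -2

-17


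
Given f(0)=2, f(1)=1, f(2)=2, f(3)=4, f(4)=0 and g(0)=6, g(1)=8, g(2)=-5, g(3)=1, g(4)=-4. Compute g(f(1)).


f(1) = 1
g(1) = 8

8


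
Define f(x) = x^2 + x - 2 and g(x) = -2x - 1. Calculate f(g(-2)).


g(-2) = 3
f(3) = 1*(3)^2 + 1*(3) - 2 = 10

10


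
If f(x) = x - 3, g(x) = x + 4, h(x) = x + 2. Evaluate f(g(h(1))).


h(1) = 3
g(3) = 7
f(7) = 4

4


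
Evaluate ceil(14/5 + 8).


11


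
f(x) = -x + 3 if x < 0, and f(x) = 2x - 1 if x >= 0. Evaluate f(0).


0 satisfies x >= 0
f(0) = -1

-1


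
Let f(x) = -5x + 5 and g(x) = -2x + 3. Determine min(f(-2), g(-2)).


f(-2) = 15
g(-2) = 7
min = 7

7


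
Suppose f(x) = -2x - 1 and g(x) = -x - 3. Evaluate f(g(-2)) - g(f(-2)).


f(g(-2)) = 1
g(f(-2)) = -6
Difference = 7

7


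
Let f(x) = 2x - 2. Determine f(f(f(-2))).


f(-2) = -6
f(-6) = -14
f(-14) = -30

-30


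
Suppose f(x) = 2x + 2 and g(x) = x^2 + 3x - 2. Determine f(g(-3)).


g(-3) = -2
f(-2) = -2

-2


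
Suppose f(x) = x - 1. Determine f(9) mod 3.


2


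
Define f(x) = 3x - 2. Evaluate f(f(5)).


f(5) = 13
f(13) = 37

37


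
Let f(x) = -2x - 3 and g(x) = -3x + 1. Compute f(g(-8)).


g(-8) = 25
f(25) = -53

-53


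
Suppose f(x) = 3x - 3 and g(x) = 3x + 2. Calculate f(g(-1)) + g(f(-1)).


f(g(-1)) = -6
g(f(-1)) = -16
Sum = -22

-22


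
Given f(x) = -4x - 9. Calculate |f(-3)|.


f(-3) = 3
|3| = 3

3


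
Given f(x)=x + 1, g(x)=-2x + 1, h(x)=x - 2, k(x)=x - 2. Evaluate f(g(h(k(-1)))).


k(-1) = -3
h(-3) = -5
g(-5) = 11
f(11) = 12

12


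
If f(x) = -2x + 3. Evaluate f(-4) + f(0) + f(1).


f(-4) = 11
f(0) = 3
f(1) = 1
Sum = 15

15


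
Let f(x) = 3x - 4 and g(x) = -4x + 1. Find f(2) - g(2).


f(2) = 2
g(2) = -7
Difference = 9

9


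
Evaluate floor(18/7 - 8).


18/7 = 2.5714
2.5714 - 8 = -5.4286
floor(-5.4286) = -6

-6


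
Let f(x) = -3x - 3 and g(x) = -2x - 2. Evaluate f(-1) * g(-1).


f(-1) = 0
g(-1) = 0
Product = 0

0


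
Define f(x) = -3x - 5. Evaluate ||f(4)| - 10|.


f(4) = -17
|-17| = 17
|17 - 10| = 7

7


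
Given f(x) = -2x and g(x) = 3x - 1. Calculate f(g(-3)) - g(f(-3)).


f(g(-3)) = 20
g(f(-3)) = 17
Difference = 3

3


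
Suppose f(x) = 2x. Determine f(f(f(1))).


f(1) = 2
f(2) = 4
f(4) = 8

8


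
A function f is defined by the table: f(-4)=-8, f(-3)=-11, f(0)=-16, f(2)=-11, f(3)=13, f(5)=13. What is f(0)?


Reading from the table at x = 0

-16


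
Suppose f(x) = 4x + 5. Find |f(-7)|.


23


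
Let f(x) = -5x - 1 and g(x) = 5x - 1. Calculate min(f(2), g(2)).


f(2) = -11
g(2) = 9
min = -11

-11


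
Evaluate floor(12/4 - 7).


12/4 = 3
3 - 7 = -4
floor(-4) = -4

-4


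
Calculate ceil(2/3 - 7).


2/3 = 0.6667
0.6667 - 7 = -6.3333
ceil(-6.3333) = -6

-6


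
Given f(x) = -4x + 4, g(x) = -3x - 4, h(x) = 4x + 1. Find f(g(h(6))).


h(6) = 25
g(25) = -79
f(-79) = 320

320


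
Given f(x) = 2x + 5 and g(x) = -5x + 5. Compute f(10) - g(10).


f(10) = 25
g(10) = -45
Difference = 70

70


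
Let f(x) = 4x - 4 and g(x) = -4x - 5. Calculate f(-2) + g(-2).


-9


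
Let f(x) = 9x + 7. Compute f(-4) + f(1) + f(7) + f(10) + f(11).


260


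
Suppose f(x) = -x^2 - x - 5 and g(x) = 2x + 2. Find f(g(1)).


g(1) = 4
f(4) = (-1)*(4)^2 - 1*(4) - 5 = -25

-25


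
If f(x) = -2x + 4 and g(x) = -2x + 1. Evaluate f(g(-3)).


g(-3) = 7
f(7) = -10

-10


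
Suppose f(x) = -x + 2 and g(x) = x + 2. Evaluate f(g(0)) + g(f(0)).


f(g(0)) = 0
g(f(0)) = 4
Sum = 4

4


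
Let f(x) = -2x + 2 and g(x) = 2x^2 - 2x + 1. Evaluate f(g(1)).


g(1) = 1
f(1) = 0

0


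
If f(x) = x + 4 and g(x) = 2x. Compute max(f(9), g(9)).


f(9) = 13
g(9) = 18
max = 18

18


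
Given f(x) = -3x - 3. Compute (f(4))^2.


225


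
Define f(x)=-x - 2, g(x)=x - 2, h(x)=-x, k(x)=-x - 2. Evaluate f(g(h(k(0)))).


-2


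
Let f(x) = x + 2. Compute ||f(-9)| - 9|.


f(-9) = -7
|-7| = 7
|7 - 9| = 2

2


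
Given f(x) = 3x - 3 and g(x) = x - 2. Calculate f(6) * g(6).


f(6) = 15
g(6) = 4
Product = 60

60


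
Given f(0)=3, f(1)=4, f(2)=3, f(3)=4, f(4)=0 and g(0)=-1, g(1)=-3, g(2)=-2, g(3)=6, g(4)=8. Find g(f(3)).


f(3) = 4
g(4) = 8

8


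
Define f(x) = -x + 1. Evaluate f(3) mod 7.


f(3) = -2
-2 mod 7 = 5

5


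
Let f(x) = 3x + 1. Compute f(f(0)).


f(0) = 1
f(1) = 4

4


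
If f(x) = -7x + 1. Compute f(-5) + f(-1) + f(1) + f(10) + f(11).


f(-5) = 36
f(-1) = 8
f(1) = -6
f(10) = -69
f(11) = -76
Sum = -107

-107


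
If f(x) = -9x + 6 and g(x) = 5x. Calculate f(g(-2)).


g(-2) = -10
f(-10) = 96

96


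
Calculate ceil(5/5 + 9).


10


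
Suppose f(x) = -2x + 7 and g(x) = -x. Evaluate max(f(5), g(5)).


f(5) = -3
g(5) = -5
max = -3

-3


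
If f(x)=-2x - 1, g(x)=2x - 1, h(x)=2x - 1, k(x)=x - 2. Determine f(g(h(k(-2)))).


k(-2) = -4
h(-4) = -9
g(-9) = -19
f(-19) = 37

37


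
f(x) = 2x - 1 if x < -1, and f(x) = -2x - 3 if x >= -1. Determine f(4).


-11


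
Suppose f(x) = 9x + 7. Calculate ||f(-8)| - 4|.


f(-8) = -65
|-65| = 65
|65 - 4| = 61

61


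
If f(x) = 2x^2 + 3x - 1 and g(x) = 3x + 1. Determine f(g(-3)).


g(-3) = -8
f(-8) = 2*(-8)^2 + 3*(-8) - 1 = 103

103


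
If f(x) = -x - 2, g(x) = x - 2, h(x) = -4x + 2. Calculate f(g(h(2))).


h(2) = -6
g(-6) = -8
f(-8) = 6

6


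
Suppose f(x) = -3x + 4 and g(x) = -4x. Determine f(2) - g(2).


f(2) = -2
g(2) = -8
Difference = 6

6


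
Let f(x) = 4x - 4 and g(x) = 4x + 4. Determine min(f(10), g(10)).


f(10) = 36
g(10) = 44
min = 36

36


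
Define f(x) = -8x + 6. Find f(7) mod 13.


f(7) = -50
-50 mod 13 = 2

2


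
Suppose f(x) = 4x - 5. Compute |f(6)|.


f(6) = 19
|19| = 19

19


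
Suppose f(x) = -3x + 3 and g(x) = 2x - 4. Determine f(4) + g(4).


f(4) = -9
g(4) = 4
Sum = -5

-5


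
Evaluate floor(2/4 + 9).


9


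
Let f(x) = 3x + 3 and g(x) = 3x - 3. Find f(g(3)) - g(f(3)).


f(g(3)) = 21
g(f(3)) = 33
Difference = -12

-12


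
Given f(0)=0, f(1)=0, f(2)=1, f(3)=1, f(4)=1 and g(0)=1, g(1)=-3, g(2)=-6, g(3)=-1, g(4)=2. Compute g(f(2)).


f(2) = 1
g(1) = -3

-3


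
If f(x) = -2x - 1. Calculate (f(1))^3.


f(1) = -3
(-3)^3 = -27

-27


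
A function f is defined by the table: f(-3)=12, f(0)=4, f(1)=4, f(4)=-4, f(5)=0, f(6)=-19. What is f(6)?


-19


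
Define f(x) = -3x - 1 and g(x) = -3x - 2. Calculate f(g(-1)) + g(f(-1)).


f(g(-1)) = -4
g(f(-1)) = -8
Sum = -12

-12


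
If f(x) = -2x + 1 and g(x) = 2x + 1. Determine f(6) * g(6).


f(6) = -11
g(6) = 13
Product = -143

-143


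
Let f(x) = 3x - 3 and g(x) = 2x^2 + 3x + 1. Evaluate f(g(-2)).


g(-2) = 3
f(3) = 6

6


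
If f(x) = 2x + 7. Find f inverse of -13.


-10


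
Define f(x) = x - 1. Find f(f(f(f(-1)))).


f(-1) = -2
f(-2) = -3
f(-3) = -4
f(-4) = -5

-5


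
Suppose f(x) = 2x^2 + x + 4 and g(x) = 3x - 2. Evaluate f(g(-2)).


g(-2) = -8
f(-8) = 2*(-8)^2 + 1*(-8) + 4 = 124

124


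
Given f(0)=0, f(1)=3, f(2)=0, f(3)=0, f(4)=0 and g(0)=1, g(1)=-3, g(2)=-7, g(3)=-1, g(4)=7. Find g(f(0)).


f(0) = 0
g(0) = 1

1


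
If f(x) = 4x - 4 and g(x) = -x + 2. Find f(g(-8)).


36


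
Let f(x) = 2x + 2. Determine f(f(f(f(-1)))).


f(-1) = 0
f(0) = 2
f(2) = 6
f(6) = 14

14


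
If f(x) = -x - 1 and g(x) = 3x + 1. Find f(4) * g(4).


f(4) = -5
g(4) = 13
Product = -65

-65


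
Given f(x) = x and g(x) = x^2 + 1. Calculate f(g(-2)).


5


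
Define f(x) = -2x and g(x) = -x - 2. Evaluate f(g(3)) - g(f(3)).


6


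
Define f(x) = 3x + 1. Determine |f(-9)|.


f(-9) = -26
|-26| = 26

26


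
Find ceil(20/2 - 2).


20/2 = 10
10 - 2 = 8
ceil(8) = 8

8


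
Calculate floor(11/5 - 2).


11/5 = 2.2
2.2 - 2 = 0.2
floor(0.2) = 0

0


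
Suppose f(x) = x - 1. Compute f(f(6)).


f(6) = 5
f(5) = 4

4


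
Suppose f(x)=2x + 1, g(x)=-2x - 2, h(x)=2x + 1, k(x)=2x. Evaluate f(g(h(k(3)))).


-55


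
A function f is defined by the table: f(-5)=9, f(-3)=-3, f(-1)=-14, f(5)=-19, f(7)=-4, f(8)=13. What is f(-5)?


9


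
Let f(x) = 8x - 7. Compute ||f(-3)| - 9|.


22


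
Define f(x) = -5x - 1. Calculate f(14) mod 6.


f(14) = -71
-71 mod 6 = 1

1


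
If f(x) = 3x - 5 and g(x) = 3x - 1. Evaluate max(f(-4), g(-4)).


f(-4) = -17
g(-4) = -13
max = -13

-13


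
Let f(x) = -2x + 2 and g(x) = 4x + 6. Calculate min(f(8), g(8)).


f(8) = -14
g(8) = 38
min = -14

-14


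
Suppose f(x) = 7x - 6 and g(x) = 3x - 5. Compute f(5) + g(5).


f(5) = 29
g(5) = 10
Sum = 39

39


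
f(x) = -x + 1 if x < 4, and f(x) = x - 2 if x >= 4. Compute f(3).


3 satisfies x < 4
f(3) = -2

-2


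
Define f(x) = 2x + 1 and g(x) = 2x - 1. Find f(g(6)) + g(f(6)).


48


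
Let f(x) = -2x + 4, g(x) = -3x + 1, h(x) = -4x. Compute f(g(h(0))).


2


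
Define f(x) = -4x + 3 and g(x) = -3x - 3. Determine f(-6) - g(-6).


12


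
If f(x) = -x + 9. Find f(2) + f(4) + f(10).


f(2) = 7
f(4) = 5
f(10) = -1
Sum = 11

11


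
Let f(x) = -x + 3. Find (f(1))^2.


f(1) = 2
(2)^2 = 4

4


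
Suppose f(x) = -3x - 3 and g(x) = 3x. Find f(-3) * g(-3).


f(-3) = 6
g(-3) = -9
Product = -54

-54


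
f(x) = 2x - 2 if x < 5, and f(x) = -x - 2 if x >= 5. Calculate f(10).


10 satisfies x >= 5
f(10) = -12

-12


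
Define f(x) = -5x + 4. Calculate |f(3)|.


f(3) = -11
|-11| = 11

11


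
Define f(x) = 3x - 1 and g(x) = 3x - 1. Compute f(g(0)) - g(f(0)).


f(g(0)) = -4
g(f(0)) = -4
Difference = 0

0


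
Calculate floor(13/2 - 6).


13/2 = 6.5
6.5 - 6 = 0.5
floor(0.5) = 0

0


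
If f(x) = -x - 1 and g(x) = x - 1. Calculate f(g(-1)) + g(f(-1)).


f(g(-1)) = 1
g(f(-1)) = -1
Sum = 0

0


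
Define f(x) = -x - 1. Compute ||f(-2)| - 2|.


f(-2) = 1
|1| = 1
|1 - 2| = 1

1


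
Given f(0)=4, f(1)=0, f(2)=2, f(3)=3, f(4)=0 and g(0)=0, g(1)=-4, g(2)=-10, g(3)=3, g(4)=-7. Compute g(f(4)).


f(4) = 0
g(0) = 0

0


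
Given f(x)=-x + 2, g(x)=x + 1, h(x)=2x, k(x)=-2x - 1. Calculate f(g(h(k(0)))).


k(0) = -1
h(-1) = -2
g(-2) = -1
f(-1) = 3

3


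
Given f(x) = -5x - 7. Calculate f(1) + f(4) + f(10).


-96


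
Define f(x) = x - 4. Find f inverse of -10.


Solve x - 4 = -10
x = (-10 + 4) / 1 = -6

-6


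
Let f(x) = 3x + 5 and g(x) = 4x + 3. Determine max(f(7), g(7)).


f(7) = 26
g(7) = 31
max = 31

31


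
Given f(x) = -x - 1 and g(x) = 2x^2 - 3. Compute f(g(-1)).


g(-1) = -1
f(-1) = 0

0


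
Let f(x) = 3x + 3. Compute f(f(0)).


f(0) = 3
f(3) = 12

12


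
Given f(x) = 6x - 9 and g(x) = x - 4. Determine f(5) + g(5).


f(5) = 21
g(5) = 1
Sum = 22

22


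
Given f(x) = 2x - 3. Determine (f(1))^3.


-1


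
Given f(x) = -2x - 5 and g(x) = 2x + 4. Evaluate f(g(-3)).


-1


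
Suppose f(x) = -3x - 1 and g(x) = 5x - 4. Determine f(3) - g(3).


f(3) = -10
g(3) = 11
Difference = -21

-21


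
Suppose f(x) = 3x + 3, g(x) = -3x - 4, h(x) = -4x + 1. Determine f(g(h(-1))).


h(-1) = 5
g(5) = -19
f(-19) = -54

-54


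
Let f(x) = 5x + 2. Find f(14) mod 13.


f(14) = 72
72 mod 13 = 7

7


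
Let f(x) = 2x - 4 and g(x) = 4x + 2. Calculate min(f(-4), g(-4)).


f(-4) = -12
g(-4) = -14
min = -14

-14


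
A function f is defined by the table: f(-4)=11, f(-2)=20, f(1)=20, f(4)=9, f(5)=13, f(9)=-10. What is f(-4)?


Reading from the table at x = -4

11


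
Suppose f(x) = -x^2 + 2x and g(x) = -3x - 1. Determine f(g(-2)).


g(-2) = 5
f(5) = (-1)*(5)^2 + 2*(5) = -15

-15


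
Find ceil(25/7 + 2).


25/7 = 3.5714
3.5714 + 2 = 5.5714
ceil(5.5714) = 6

6


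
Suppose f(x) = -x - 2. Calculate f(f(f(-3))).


f(-3) = 1
f(1) = -3
f(-3) = 1

1


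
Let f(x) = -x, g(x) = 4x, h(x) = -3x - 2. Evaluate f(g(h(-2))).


h(-2) = 4
g(4) = 16
f(16) = -16

-16


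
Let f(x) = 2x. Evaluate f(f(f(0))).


f(0) = 0
f(0) = 0
f(0) = 0

0


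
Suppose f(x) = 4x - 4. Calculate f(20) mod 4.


0


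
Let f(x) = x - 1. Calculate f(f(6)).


f(6) = 5
f(5) = 4

4


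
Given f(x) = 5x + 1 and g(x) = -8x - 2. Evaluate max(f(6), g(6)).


31


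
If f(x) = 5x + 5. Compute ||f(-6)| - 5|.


f(-6) = -25
|-25| = 25
|25 - 5| = 20

20


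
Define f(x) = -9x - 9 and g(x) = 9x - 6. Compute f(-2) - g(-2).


f(-2) = 9
g(-2) = -24
Difference = 33

33


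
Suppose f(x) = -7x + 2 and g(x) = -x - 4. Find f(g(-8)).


g(-8) = 4
f(4) = -26

-26


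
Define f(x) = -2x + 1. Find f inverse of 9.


-4


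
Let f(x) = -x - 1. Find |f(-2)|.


f(-2) = 1
|1| = 1

1


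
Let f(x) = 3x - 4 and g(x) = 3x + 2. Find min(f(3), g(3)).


5


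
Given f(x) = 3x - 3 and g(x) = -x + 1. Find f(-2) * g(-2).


f(-2) = -9
g(-2) = 3
Product = -27

-27


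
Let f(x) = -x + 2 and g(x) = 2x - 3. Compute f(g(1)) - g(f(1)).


f(g(1)) = 3
g(f(1)) = -1
Difference = 4

4


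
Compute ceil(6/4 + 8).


6/4 = 1.5
1.5 + 8 = 9.5
ceil(9.5) = 10

10


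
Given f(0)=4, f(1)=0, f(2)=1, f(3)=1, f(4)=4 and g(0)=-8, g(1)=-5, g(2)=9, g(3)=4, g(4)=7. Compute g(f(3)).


f(3) = 1
g(1) = -5

-5


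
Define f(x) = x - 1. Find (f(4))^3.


f(4) = 3
(3)^3 = 27

27


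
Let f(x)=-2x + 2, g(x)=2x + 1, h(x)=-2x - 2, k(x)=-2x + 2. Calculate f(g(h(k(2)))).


k(2) = -2
h(-2) = 2
g(2) = 5
f(5) = -8

-8


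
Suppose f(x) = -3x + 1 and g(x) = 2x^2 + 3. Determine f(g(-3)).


g(-3) = 21
f(21) = -62

-62


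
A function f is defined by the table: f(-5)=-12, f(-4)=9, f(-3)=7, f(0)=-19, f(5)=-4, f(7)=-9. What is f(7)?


Reading from the table at x = 7

-9


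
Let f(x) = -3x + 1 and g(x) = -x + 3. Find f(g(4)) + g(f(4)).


f(g(4)) = 4
g(f(4)) = 14
Sum = 18

18


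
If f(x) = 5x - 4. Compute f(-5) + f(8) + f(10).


f(-5) = -29
f(8) = 36
f(10) = 46
Sum = 53

53


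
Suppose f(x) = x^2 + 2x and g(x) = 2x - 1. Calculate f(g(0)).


g(0) = -1
f(-1) = 1*(-1)^2 + 2*(-1) = -1

-1


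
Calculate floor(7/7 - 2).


7/7 = 1
1 - 2 = -1
floor(-1) = -1

-1


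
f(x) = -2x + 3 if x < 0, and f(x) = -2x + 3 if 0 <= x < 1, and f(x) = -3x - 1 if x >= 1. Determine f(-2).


-2 satisfies x < 0
f(-2) = 7

7


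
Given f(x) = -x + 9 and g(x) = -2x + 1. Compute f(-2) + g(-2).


f(-2) = 11
g(-2) = 5
Sum = 16

16


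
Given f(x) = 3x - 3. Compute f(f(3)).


15


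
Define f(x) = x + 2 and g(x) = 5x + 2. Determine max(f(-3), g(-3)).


f(-3) = -1
g(-3) = -13
max = -1

-1


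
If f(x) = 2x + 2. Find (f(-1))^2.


0


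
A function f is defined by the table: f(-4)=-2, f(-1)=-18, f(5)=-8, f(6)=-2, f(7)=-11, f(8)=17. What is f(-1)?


Reading from the table at x = -1

-18


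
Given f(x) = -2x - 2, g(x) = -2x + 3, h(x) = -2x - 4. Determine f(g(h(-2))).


h(-2) = 0
g(0) = 3
f(3) = -8

-8


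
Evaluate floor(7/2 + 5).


7/2 = 3.5
3.5 + 5 = 8.5
floor(8.5) = 8

8


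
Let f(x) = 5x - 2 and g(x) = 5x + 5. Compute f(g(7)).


g(7) = 40
f(40) = 198

198


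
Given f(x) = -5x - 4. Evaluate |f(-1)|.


f(-1) = 1
|1| = 1

1


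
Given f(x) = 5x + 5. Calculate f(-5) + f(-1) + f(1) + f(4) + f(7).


55


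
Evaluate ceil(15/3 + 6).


15/3 = 5
5 + 6 = 11
ceil(11) = 11

11


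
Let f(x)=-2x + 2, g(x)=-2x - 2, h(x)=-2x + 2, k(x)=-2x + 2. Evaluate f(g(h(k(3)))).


k(3) = -4
h(-4) = 10
g(10) = -22
f(-22) = 46

46


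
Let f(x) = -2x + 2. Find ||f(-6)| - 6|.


f(-6) = 14
|14| = 14
|14 - 6| = 8

8


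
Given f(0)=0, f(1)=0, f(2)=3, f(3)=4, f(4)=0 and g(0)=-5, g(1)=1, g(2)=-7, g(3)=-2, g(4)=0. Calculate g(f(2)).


f(2) = 3
g(3) = -2

-2


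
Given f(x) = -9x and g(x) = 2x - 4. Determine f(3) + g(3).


f(3) = -27
g(3) = 2
Sum = -25

-25


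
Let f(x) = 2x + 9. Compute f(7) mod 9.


f(7) = 23
23 mod 9 = 5

5


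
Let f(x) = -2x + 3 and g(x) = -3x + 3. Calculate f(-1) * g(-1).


f(-1) = 5
g(-1) = 6
Product = 30

30


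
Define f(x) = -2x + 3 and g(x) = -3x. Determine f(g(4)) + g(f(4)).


42


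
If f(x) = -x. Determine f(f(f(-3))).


f(-3) = 3
f(3) = -3
f(-3) = 3

3


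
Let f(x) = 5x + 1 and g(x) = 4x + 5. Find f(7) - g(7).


f(7) = 36
g(7) = 33
Difference = 3

3


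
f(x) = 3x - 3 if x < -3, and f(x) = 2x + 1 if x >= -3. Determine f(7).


7 satisfies x >= -3
f(7) = 15

15


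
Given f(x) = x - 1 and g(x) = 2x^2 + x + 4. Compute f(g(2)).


g(2) = 14
f(14) = 13

13


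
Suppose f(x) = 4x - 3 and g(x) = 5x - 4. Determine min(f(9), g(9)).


f(9) = 33
g(9) = 41
min = 33

33


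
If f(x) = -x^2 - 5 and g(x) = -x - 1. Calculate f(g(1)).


-9


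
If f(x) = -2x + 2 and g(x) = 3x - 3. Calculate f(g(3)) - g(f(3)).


f(g(3)) = -10
g(f(3)) = -15
Difference = 5

5


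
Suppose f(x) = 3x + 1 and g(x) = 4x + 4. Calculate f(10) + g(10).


f(10) = 31
g(10) = 44
Sum = 75

75


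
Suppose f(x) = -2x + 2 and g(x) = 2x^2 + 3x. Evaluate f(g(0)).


g(0) = 0
f(0) = 2

2


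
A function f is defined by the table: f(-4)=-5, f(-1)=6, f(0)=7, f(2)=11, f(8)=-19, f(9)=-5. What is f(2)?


11


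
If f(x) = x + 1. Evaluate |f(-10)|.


f(-10) = -9
|-9| = 9

9


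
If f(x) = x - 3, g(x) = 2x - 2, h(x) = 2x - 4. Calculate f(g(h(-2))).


-21


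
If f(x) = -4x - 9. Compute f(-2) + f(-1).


f(-2) = -1
f(-1) = -5
Sum = -6

-6


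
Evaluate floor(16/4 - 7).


16/4 = 4
4 - 7 = -3
floor(-3) = -3

-3


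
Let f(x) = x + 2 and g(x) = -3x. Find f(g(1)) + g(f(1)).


-10


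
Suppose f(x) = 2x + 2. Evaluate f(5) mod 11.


f(5) = 12
12 mod 11 = 1

1


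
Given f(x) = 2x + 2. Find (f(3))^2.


64


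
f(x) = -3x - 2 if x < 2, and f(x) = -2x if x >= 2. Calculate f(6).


6 satisfies x >= 2
f(6) = -12

-12


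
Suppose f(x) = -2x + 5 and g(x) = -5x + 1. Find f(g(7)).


73


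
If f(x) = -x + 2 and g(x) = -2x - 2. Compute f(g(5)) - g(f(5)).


f(g(5)) = 14
g(f(5)) = 4
Difference = 10

10


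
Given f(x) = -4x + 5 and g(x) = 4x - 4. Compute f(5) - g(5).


-31


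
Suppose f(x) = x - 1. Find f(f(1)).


f(1) = 0
f(0) = -1

-1


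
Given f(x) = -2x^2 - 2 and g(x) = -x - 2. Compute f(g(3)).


g(3) = -5
f(-5) = (-2)*(-5)^2 - 2 = -52

-52


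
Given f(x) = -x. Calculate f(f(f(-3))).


3


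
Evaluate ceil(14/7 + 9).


14/7 = 2
2 + 9 = 11
ceil(11) = 11

11


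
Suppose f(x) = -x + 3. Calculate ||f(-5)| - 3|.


f(-5) = 8
|8| = 8
|8 - 3| = 5

5


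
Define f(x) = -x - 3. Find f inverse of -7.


4


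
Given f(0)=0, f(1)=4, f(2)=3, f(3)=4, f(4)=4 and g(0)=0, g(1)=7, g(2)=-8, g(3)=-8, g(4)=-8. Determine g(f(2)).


f(2) = 3
g(3) = -8

-8


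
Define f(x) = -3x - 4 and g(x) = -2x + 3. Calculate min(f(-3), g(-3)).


5


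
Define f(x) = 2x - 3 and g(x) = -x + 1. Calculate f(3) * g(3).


f(3) = 3
g(3) = -2
Product = -6

-6


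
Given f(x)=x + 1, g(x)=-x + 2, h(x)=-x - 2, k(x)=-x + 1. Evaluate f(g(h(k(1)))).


k(1) = 0
h(0) = -2
g(-2) = 4
f(4) = 5

5


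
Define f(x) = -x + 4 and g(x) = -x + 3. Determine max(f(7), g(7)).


f(7) = -3
g(7) = -4
max = -3

-3


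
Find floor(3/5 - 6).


3/5 = 0.6
0.6 - 6 = -5.4
floor(-5.4) = -6

-6


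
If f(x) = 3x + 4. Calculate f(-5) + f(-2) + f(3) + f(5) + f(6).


41


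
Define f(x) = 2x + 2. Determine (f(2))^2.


f(2) = 6
(6)^2 = 36

36


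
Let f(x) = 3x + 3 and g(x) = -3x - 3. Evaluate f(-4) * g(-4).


f(-4) = -9
g(-4) = 9
Product = -81

-81


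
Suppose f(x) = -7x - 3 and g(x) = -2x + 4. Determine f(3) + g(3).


f(3) = -24
g(3) = -2
Sum = -26

-26


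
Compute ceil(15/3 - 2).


15/3 = 5
5 - 2 = 3
ceil(3) = 3

3


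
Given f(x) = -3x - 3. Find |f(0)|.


f(0) = -3
|-3| = 3

3


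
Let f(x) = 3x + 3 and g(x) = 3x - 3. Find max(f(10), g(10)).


f(10) = 33
g(10) = 27
max = 33

33


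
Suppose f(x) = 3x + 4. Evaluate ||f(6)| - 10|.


f(6) = 22
|22| = 22
|22 - 10| = 12

12


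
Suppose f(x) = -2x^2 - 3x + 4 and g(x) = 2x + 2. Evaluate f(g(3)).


g(3) = 8
f(8) = (-2)*(8)^2 - 3*(8) + 4 = -148

-148


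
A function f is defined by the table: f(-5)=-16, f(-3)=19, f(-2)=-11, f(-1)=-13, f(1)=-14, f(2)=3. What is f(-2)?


Reading from the table at x = -2

-11


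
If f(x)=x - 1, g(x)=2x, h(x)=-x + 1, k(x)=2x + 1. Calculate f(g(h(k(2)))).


k(2) = 5
h(5) = -4
g(-4) = -8
f(-8) = -9

-9


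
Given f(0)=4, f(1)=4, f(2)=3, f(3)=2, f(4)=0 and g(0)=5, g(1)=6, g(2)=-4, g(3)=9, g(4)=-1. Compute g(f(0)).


f(0) = 4
g(4) = -1

-1


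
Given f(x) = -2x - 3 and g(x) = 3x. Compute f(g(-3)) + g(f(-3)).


f(g(-3)) = 15
g(f(-3)) = 9
Sum = 24

24


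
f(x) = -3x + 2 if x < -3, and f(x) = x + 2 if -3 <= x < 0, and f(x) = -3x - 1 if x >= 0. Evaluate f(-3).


-1


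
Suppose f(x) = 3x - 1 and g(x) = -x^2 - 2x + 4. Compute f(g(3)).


g(3) = -11
f(-11) = -34

-34


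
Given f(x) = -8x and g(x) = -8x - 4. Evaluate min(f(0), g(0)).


f(0) = 0
g(0) = -4
min = -4

-4


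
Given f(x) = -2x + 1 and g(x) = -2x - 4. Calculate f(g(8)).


41


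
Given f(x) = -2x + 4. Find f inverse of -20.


Solve -2x + 4 = -20
x = (-20 - 4) / (-2) = 12

12


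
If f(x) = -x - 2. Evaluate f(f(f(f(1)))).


1


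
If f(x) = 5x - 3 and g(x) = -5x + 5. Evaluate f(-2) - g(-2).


f(-2) = -13
g(-2) = 15
Difference = -28

-28


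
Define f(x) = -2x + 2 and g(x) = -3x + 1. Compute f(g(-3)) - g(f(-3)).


f(g(-3)) = -18
g(f(-3)) = -23
Difference = 5

5


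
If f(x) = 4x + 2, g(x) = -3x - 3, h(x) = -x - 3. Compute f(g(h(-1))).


h(-1) = -2
g(-2) = 3
f(3) = 14

14


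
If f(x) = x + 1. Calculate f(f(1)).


f(1) = 2
f(2) = 3

3


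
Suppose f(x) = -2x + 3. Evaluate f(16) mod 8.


f(16) = -29
-29 mod 8 = 3

3


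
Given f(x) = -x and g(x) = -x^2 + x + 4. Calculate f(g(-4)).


16


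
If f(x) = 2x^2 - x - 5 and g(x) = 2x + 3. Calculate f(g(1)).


g(1) = 5
f(5) = 2*(5)^2 - 1*(5) - 5 = 40

40


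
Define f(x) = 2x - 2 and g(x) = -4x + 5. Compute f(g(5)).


g(5) = -15
f(-15) = -32

-32


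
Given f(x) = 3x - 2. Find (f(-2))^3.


f(-2) = -8
(-8)^3 = -512

-512


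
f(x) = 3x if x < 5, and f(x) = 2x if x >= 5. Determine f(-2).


-6


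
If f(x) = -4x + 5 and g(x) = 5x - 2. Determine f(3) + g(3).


f(3) = -7
g(3) = 13
Sum = 6

6


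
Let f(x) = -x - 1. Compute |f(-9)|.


f(-9) = 8
|8| = 8

8


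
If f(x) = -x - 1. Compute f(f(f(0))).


f(0) = -1
f(-1) = 0
f(0) = -1

-1


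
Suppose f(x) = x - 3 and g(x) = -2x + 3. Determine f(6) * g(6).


-27


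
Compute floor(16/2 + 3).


16/2 = 8
8 + 3 = 11
floor(11) = 11

11


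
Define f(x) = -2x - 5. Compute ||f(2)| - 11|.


f(2) = -9
|-9| = 9
|9 - 11| = 2

2


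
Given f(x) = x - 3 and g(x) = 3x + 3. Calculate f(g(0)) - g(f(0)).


f(g(0)) = 0
g(f(0)) = -6
Difference = 6

6


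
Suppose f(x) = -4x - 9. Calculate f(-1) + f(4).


f(-1) = -5
f(4) = -25
Sum = -30

-30


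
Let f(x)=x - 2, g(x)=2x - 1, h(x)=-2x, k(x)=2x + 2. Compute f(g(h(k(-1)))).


k(-1) = 0
h(0) = 0
g(0) = -1
f(-1) = -3

-3


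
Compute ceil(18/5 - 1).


18/5 = 3.6
3.6 - 1 = 2.6
ceil(2.6) = 3

3


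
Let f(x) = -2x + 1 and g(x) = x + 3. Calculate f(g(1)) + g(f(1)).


-5


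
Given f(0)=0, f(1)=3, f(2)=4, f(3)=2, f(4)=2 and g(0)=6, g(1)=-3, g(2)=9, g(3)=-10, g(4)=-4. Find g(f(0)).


f(0) = 0
g(0) = 6

6


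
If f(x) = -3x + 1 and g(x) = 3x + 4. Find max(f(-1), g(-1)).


f(-1) = 4
g(-1) = 1
max = 4

4


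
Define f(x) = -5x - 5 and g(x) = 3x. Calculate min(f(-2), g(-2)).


f(-2) = 5
g(-2) = -6
min = -6

-6


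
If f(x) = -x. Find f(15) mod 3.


f(15) = -15
-15 mod 3 = 0

0


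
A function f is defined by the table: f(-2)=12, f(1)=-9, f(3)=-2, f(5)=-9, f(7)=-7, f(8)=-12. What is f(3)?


Reading from the table at x = 3

-2


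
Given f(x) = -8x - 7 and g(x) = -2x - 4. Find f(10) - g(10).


f(10) = -87
g(10) = -24
Difference = -63

-63


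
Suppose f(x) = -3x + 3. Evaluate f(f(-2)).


f(-2) = 9
f(9) = -24

-24


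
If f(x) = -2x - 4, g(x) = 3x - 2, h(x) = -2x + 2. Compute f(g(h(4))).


h(4) = -6
g(-6) = -20
f(-20) = 36

36


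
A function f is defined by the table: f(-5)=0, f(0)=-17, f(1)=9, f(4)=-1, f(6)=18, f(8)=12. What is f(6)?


Reading from the table at x = 6

18


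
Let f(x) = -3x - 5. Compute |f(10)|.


f(10) = -35
|-35| = 35

35


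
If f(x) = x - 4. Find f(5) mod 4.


f(5) = 1
1 mod 4 = 1

1


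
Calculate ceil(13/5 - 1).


13/5 = 2.6
2.6 - 1 = 1.6
ceil(1.6) = 2

2


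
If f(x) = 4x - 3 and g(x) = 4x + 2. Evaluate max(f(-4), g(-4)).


f(-4) = -19
g(-4) = -14
max = -14

-14


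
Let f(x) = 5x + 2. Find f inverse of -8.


-2


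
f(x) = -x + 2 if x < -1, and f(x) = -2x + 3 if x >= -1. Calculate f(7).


7 satisfies x >= -1
f(7) = -11

-11


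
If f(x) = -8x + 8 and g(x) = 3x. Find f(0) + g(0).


f(0) = 8
g(0) = 0
Sum = 8

8


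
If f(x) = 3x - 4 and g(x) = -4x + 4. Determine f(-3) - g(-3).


f(-3) = -13
g(-3) = 16
Difference = -29

-29


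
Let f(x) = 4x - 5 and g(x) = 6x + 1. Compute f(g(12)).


g(12) = 73
f(73) = 287

287


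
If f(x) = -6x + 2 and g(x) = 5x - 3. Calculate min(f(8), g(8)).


f(8) = -46
g(8) = 37
min = -46

-46


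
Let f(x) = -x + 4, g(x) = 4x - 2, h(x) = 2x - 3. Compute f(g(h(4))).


h(4) = 5
g(5) = 18
f(18) = -14

-14


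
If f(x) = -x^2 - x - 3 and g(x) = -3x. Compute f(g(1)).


g(1) = -3
f(-3) = (-1)*(-3)^2 - 1*(-3) - 3 = -9

-9


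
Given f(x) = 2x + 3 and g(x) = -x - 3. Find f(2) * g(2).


f(2) = 7
g(2) = -5
Product = -35

-35


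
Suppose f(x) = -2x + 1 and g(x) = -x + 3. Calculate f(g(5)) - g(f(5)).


f(g(5)) = 5
g(f(5)) = 12
Difference = -7

-7


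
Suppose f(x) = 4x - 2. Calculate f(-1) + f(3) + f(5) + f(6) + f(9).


78


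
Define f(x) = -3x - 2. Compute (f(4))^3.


f(4) = -14
(-14)^3 = -2744

-2744


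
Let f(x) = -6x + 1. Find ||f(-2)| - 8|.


5


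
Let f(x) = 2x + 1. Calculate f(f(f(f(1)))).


f(1) = 3
f(3) = 7
f(7) = 15
f(15) = 31

31


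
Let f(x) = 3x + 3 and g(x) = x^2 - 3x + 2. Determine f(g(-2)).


g(-2) = 12
f(12) = 39

39


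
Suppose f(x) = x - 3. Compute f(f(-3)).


f(-3) = -6
f(-6) = -9

-9


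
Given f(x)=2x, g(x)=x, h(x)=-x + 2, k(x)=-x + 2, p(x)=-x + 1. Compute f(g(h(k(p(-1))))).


p(-1) = 2
k(2) = 0
h(0) = 2
g(2) = 2
f(2) = 4

4


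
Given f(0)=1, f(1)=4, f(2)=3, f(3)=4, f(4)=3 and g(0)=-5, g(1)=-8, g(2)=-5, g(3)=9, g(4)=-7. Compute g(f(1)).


f(1) = 4
g(4) = -7

-7


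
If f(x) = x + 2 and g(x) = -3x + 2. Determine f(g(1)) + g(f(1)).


f(g(1)) = 1
g(f(1)) = -7
Sum = -6

-6


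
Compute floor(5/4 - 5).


5/4 = 1.25
1.25 - 5 = -3.75
floor(-3.75) = -4

-4


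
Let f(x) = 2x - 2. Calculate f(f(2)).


f(2) = 2
f(2) = 2

2


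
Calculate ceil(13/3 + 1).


13/3 = 4.3333
4.3333 + 1 = 5.3333
ceil(5.3333) = 6

6


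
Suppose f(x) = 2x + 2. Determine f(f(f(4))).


46


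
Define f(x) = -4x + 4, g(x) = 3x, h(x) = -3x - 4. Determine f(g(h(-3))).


-56


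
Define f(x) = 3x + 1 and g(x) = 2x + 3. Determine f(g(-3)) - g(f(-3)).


5


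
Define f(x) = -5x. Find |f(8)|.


f(8) = -40
|-40| = 40

40


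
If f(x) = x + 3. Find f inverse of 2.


-1


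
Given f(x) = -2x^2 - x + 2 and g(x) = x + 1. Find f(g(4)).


-53


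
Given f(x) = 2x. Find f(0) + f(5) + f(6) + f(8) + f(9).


56


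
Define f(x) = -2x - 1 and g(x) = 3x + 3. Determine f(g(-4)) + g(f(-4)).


f(g(-4)) = 17
g(f(-4)) = 24
Sum = 41

41


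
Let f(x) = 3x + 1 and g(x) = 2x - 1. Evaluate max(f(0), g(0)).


f(0) = 1
g(0) = -1
max = 1

1


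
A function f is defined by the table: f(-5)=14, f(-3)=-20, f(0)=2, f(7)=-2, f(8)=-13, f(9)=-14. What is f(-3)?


Reading from the table at x = -3

-20


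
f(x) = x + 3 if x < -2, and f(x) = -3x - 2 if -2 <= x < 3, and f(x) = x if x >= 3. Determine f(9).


9 satisfies x >= 3
f(9) = 9

9


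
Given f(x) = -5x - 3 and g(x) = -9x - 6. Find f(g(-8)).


g(-8) = 66
f(66) = -333

-333


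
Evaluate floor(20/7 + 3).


20/7 = 2.8571
2.8571 + 3 = 5.8571
floor(5.8571) = 5

5


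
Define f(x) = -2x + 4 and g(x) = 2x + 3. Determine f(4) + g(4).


f(4) = -4
g(4) = 11
Sum = 7

7


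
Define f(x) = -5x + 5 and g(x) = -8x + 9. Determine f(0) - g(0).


f(0) = 5
g(0) = 9
Difference = -4

-4


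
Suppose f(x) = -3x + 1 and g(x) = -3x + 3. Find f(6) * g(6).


255


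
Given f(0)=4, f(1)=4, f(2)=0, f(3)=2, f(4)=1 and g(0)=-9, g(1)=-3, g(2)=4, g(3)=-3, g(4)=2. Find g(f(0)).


f(0) = 4
g(4) = 2

2


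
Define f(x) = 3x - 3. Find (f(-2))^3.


-729


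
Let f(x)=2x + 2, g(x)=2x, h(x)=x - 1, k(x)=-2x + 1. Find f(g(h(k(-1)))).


k(-1) = 3
h(3) = 2
g(2) = 4
f(4) = 10

10


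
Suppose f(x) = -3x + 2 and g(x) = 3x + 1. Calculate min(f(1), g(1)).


f(1) = -1
g(1) = 4
min = -1

-1


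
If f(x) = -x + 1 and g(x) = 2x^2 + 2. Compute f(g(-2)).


g(-2) = 10
f(10) = -9

-9


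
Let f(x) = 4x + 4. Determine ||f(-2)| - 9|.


f(-2) = -4
|-4| = 4
|4 - 9| = 5

5


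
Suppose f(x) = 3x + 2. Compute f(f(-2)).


f(-2) = -4
f(-4) = -10

-10


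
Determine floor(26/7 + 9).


12


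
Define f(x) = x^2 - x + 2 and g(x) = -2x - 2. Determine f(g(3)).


g(3) = -8
f(-8) = 1*(-8)^2 - 1*(-8) + 2 = 74

74


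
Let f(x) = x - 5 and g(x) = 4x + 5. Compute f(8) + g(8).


f(8) = 3
g(8) = 37
Sum = 40

40


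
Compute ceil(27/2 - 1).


13


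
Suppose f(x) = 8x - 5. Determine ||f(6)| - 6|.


f(6) = 43
|43| = 43
|43 - 6| = 37

37


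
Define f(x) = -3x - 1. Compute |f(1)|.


4


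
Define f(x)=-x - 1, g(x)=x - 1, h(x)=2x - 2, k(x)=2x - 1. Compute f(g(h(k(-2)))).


k(-2) = -5
h(-5) = -12
g(-12) = -13
f(-13) = 12

12


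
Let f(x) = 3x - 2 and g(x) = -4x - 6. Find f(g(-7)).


64


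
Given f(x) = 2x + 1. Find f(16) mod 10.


f(16) = 33
33 mod 10 = 3

3


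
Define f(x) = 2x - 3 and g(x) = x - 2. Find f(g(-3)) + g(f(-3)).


f(g(-3)) = -13
g(f(-3)) = -11
Sum = -24

-24


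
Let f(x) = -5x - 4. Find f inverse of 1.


Solve -5x - 4 = 1
x = (1 + 4) / (-5) = -1

-1


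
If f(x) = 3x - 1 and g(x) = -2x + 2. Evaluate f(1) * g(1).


0


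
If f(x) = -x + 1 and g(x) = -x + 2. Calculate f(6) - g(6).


f(6) = -5
g(6) = -4
Difference = -1

-1


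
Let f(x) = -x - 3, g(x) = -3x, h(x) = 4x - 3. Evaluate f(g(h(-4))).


h(-4) = -19
g(-19) = 57
f(57) = -60

-60


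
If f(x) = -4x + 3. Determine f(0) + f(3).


f(0) = 3
f(3) = -9
Sum = -6

-6


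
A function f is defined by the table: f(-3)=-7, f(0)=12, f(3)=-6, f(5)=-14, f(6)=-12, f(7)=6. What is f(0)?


Reading from the table at x = 0

12


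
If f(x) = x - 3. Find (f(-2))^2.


f(-2) = -5
(-5)^2 = 25

25


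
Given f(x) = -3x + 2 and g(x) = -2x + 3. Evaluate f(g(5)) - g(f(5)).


f(g(5)) = 23
g(f(5)) = 29
Difference = -6

-6


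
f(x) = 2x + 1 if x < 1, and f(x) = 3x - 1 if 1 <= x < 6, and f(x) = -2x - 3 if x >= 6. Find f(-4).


-4 satisfies x < 1
f(-4) = -7

-7


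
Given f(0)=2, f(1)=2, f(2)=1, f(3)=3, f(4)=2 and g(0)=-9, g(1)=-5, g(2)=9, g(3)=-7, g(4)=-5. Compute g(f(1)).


f(1) = 2
g(2) = 9

9


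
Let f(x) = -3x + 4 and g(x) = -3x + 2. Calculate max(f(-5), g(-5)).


19


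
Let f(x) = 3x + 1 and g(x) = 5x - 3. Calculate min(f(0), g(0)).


f(0) = 1
g(0) = -3
min = -3

-3


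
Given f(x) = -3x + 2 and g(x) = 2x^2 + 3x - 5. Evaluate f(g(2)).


g(2) = 9
f(9) = -25

-25


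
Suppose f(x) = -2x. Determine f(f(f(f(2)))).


f(2) = -4
f(-4) = 8
f(8) = -16
f(-16) = 32

32


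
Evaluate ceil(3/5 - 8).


3/5 = 0.6
0.6 - 8 = -7.4
ceil(-7.4) = -7

-7


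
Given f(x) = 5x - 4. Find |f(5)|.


21


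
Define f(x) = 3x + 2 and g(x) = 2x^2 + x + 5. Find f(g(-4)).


101


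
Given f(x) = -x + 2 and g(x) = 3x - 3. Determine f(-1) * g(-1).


-18


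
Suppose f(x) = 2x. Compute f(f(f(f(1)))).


f(1) = 2
f(2) = 4
f(4) = 8
f(8) = 16

16


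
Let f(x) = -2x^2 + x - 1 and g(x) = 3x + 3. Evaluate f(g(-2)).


g(-2) = -3
f(-3) = (-2)*(-3)^2 + 1*(-3) - 1 = -22

-22


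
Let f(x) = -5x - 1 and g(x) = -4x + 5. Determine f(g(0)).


g(0) = 5
f(5) = -26

-26


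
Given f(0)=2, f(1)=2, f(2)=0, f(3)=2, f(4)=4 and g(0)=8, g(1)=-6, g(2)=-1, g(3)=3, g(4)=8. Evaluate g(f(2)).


f(2) = 0
g(0) = 8

8


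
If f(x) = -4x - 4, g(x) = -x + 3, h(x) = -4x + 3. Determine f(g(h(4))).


h(4) = -13
g(-13) = 16
f(16) = -68

-68


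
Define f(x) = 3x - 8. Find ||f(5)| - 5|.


f(5) = 7
|7| = 7
|7 - 5| = 2

2


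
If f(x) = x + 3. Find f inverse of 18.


Solve x + 3 = 18
x = (18 - 3) / 1 = 15

15


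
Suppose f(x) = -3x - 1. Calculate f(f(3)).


f(3) = -10
f(-10) = 29

29


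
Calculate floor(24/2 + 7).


24/2 = 12
12 + 7 = 19
floor(19) = 19

19


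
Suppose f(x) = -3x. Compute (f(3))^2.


f(3) = -9
(-9)^2 = 81

81


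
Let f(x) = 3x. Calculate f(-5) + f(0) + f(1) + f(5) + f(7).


f(-5) = -15
f(0) = 0
f(1) = 3
f(5) = 15
f(7) = 21
Sum = 24

24


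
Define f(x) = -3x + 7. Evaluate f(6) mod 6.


f(6) = -11
-11 mod 6 = 1

1


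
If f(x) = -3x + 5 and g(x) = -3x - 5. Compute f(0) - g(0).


f(0) = 5
g(0) = -5
Difference = 10

10


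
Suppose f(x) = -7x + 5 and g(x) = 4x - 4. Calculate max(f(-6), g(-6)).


f(-6) = 47
g(-6) = -28
max = 47

47


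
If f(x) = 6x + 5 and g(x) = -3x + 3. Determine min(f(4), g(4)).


f(4) = 29
g(4) = -9
min = -9

-9


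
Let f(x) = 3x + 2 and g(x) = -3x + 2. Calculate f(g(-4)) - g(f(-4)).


f(g(-4)) = 44
g(f(-4)) = 32
Difference = 12

12


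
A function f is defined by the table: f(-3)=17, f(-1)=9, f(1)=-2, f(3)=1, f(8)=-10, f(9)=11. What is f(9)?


Reading from the table at x = 9

11


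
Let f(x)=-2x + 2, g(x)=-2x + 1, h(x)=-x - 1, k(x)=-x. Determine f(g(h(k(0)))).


k(0) = 0
h(0) = -1
g(-1) = 3
f(3) = -4

-4


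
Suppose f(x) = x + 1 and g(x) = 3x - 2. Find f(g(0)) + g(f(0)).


f(g(0)) = -1
g(f(0)) = 1
Sum = 0

0


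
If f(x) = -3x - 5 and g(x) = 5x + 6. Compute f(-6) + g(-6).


f(-6) = 13
g(-6) = -24
Sum = -11

-11


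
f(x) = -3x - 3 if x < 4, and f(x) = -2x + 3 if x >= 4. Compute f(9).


9 satisfies x >= 4
f(9) = -15

-15


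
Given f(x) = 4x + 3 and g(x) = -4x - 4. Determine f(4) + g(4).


f(4) = 19
g(4) = -20
Sum = -1

-1


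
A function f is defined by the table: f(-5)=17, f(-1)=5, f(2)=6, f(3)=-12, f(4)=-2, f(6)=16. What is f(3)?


Reading from the table at x = 3

-12


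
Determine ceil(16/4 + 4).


16/4 = 4
4 + 4 = 8
ceil(8) = 8

8


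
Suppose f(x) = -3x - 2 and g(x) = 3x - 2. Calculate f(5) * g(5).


f(5) = -17
g(5) = 13
Product = -221

-221


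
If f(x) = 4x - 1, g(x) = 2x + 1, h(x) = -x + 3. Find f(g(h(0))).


27


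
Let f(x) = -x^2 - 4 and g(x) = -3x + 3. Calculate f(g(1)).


g(1) = 0
f(0) = (-1)*(0)^2 - 4 = -4

-4


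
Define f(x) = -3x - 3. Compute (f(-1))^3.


0


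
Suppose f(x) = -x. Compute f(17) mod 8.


f(17) = -17
-17 mod 8 = 7

7


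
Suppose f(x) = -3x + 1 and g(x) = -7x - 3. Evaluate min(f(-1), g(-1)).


f(-1) = 4
g(-1) = 4
min = 4

4


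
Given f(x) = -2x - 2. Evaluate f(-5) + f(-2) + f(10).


f(-5) = 8
f(-2) = 2
f(10) = -22
Sum = -12

-12


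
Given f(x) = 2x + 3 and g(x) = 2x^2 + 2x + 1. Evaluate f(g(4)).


g(4) = 41
f(41) = 85

85
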